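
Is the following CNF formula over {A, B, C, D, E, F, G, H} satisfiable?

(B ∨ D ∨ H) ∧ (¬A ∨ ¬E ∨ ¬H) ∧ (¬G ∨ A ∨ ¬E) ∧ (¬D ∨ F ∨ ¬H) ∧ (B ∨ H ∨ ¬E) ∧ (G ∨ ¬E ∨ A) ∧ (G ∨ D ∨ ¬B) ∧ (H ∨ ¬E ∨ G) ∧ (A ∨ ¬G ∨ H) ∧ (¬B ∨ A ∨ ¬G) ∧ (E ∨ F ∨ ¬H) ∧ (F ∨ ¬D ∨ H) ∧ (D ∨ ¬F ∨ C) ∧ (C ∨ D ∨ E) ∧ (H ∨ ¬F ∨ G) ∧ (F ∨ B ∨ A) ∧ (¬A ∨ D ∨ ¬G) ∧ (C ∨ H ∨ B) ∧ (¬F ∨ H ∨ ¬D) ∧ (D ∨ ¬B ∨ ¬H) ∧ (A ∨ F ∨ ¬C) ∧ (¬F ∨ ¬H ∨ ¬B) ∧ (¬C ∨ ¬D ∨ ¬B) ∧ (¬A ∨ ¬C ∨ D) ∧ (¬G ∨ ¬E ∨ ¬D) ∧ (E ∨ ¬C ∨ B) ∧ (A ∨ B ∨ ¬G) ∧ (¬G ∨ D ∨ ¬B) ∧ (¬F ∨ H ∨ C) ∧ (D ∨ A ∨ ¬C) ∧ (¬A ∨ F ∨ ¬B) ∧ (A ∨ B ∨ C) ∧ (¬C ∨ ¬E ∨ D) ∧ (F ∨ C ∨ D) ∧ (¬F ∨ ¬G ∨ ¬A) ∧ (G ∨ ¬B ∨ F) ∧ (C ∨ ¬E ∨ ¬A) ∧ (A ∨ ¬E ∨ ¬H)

Suppose B = False.
Suppose D = True.
Suppose F = True.
From the singleton clause (H), H = True.
Suppose A = True.
From the singleton clause (¬E), E = False.
From the singleton clause (¬C), C = False.
From the singleton clause (¬G), G = False.
This assignment satisfies each clause.
A satisfying assignment: A=True,  B=False,  C=False,  D=True,  E=False,  F=True,  G=False,  H=True.

Yes, satisfiable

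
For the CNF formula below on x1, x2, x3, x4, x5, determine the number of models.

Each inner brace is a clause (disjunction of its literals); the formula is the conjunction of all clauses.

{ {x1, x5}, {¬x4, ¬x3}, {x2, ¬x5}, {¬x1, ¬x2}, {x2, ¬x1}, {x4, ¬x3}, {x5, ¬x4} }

There are 2^5 = 32 truth assignments over (x1, x2, x3, x4, x5).
Split on x5. With x5 = True, the clauses containing x5 are satisfied and ¬x5 drops from the rest; 2 of the 2^4 = 16 assignments to the other variables satisfy what remains.
With x5 = False, by the same count on the reduced clause set, 0 assignments work.
(One model: x1=F, x2=T, x3=F, x4=F, x5=T.)
Total: 2 + 0 = 2.

2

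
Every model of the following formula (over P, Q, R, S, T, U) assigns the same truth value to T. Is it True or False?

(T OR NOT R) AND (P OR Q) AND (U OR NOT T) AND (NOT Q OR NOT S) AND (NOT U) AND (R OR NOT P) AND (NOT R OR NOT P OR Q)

Suppose T = true.
The clause (U) is unit, so U = true.
But (NOT U) is also a unit clause — contradiction.
So every satisfying assignment has T = False.

False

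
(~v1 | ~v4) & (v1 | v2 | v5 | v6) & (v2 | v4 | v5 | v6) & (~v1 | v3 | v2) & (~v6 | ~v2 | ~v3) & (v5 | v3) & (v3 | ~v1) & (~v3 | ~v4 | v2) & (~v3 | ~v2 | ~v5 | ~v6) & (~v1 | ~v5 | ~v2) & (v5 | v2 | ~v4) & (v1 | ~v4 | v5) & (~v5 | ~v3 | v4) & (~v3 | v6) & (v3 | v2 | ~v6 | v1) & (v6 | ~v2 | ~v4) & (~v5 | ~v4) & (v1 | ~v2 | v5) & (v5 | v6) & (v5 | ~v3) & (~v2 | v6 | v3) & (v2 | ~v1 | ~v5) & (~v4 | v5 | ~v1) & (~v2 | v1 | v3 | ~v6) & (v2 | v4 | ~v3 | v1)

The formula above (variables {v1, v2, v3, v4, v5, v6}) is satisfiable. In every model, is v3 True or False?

False

Suppose v3 = 1.
Unit clause (v6) forces v6 = 1.
Unit clause (~v2) forces v2 = 0.
Unit clause (~v4) forces v4 = 0.
Unit clause (~v5) forces v5 = 0.
Now (v5) is unsatisfied and unit — conflict.
So every satisfying assignment has v3 = False.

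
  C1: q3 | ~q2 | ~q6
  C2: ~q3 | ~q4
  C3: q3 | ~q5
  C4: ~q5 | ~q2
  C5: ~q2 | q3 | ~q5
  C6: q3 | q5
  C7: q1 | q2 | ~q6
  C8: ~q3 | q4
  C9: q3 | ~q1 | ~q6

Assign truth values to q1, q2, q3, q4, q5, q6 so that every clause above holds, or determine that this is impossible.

UNSATISFIABLE

Case q3 = 0:
Unit clause (~q5) forces q5 = 0.
Now (q5) is unsatisfied and unit — conflict.
So q3 must be the other value — set q3 = 1.
Unit clause (~q4) forces q4 = 0.
Now (q4) is unsatisfied and unit — conflict.
Either choice for q3 ends in contradiction.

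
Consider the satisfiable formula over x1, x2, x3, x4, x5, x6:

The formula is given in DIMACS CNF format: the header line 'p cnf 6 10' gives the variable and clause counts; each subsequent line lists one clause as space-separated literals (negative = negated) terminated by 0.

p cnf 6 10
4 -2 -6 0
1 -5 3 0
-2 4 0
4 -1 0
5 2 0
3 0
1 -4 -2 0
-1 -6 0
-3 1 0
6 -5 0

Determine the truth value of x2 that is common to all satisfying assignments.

Suppose x2 = False.
(x5) alone gives x5 = True.
(x3) alone gives x3 = True.
(x1) alone gives x1 = True.
(x4) alone gives x4 = True.
(¬x6) alone gives x6 = False.
Now (x6) is unsatisfied and unit — conflict.
So every satisfying assignment has x2 = True.

True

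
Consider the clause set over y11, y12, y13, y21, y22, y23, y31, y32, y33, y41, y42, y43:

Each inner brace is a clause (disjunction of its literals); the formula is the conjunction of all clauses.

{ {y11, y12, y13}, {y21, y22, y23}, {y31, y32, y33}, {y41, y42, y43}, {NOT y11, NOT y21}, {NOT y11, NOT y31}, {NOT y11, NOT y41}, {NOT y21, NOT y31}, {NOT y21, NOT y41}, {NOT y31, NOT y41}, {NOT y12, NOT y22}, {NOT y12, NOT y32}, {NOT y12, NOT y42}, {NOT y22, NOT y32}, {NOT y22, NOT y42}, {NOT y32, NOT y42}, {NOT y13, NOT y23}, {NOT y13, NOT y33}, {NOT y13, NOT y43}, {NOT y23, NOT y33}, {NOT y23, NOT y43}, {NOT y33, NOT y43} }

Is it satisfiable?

Branch on y11: set y11 = false.
Branch on y12: set y12 = true.
From the singleton clause (NOT y22), y22 = false.
From the singleton clause (NOT y32), y32 = false.
From the singleton clause (NOT y42), y42 = false.
Branch on y21: set y21 = true.
From the singleton clause (NOT y31), y31 = false.
From the singleton clause (y33), y33 = true.
From the singleton clause (NOT y41), y41 = false.
From the singleton clause (y43), y43 = true.
Now (NOT y43) is unsatisfied and unit — conflict.
Undo y21 and try y21 = false.
From the singleton clause (y23), y23 = true.
From the singleton clause (NOT y13), y13 = false.
From the singleton clause (NOT y33), y33 = false.
From the singleton clause (y31), y31 = true.
From the singleton clause (NOT y41), y41 = false.
From the singleton clause (y43), y43 = true.
Now (NOT y43) is unsatisfied and unit — conflict.
Either choice for y21 ends in contradiction.
Undo y12 and try y12 = false.
From the singleton clause (y13), y13 = true.
From the singleton clause (NOT y23), y23 = false.
From the singleton clause (NOT y33), y33 = false.
From the singleton clause (NOT y43), y43 = false.
Branch on y21: set y21 = true.
From the singleton clause (NOT y31), y31 = false.
From the singleton clause (y32), y32 = true.
From the singleton clause (NOT y41), y41 = false.
From the singleton clause (y42), y42 = true.
Now (NOT y42) is unsatisfied and unit — conflict.
Undo y21 and try y21 = false.
From the singleton clause (y22), y22 = true.
From the singleton clause (NOT y32), y32 = false.
From the singleton clause (y31), y31 = true.
From the singleton clause (NOT y41), y41 = false.
From the singleton clause (y42), y42 = true.
Now (NOT y42) is unsatisfied and unit — conflict.
Either choice for y21 ends in contradiction.
Either choice for y12 ends in contradiction.
Undo y11 and try y11 = true.
From the singleton clause (NOT y21), y21 = false.
From the singleton clause (NOT y31), y31 = false.
From the singleton clause (NOT y41), y41 = false.
Branch on y22: set y22 = true.
From the singleton clause (NOT y12), y12 = false.
From the singleton clause (NOT y32), y32 = false.
From the singleton clause (y33), y33 = true.
From the singleton clause (NOT y42), y42 = false.
From the singleton clause (y43), y43 = true.
Now (NOT y43) is unsatisfied and unit — conflict.
Undo y22 and try y22 = false.
From the singleton clause (y23), y23 = true.
From the singleton clause (NOT y13), y13 = false.
From the singleton clause (NOT y33), y33 = false.
From the singleton clause (y32), y32 = true.
From the singleton clause (NOT y12), y12 = false.
From the singleton clause (NOT y42), y42 = false.
From the singleton clause (y43), y43 = true.
Now (NOT y43) is unsatisfied and unit — conflict.
Either choice for y22 ends in contradiction.
Either choice for y11 ends in contradiction.
No assignment satisfies every clause.

Unsatisfiable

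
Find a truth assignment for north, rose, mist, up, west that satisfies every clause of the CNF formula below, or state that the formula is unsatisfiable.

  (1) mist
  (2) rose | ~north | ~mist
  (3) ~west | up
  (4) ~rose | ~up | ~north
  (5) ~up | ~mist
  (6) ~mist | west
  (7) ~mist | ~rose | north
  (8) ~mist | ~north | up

UNSATISFIABLE

Unit clause (mist) forces mist = 1.
Unit clause (~up) forces up = 0.
Unit clause (~west) forces west = 0.
But (west) is also a unit clause — contradiction.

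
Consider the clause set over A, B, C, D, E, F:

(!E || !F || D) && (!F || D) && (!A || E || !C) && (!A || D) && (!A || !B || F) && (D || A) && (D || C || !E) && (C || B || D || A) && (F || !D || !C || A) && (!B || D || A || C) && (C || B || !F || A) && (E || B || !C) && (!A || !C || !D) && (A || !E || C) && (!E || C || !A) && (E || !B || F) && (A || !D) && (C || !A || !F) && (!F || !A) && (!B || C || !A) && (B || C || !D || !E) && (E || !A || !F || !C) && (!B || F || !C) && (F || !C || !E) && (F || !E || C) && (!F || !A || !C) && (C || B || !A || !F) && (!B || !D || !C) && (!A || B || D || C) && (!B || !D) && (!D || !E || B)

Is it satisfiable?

Try F = false.
Try A = true.
From the singleton clause (D), D = true.
From the singleton clause (!B), B = false.
From the singleton clause (!C), C = false.
From the singleton clause (!E), E = false.
Every clause now holds.
A satisfying assignment: A: true; B: false; C: false; D: true; E: false; F: false.

Yes, satisfiable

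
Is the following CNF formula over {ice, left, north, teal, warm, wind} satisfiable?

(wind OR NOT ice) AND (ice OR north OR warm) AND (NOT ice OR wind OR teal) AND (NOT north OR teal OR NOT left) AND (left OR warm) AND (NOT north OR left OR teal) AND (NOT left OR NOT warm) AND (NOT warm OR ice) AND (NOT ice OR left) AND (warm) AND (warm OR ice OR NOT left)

Unit clause (warm) forces warm = true.
Unit clause (NOT left) forces left = false.
Unit clause (ice) forces ice = true.
That conflicts with the unit clause (NOT ice).
No assignment satisfies every clause.

No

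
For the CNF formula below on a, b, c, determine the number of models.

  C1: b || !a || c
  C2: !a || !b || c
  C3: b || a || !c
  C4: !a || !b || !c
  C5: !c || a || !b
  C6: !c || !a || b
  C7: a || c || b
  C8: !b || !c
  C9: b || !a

There are 2^3 = 8 truth assignments over (a, b, c).
Check each against the 9 clauses (columns in the order a, b, c):
  F F F  ✗ fails (a || c || b)
  F F T  ✗ fails (b || a || !c)
  F T F  ✓ satisfies all
  F T T  ✗ fails (!c || a || !b)
  T F F  ✗ fails (b || !a || c)
  T F T  ✗ fails (!c || !a || b)
  T T F  ✗ fails (!a || !b || c)
  T T T  ✗ fails (!a || !b || !c)
1 of the 8 rows is a model.

1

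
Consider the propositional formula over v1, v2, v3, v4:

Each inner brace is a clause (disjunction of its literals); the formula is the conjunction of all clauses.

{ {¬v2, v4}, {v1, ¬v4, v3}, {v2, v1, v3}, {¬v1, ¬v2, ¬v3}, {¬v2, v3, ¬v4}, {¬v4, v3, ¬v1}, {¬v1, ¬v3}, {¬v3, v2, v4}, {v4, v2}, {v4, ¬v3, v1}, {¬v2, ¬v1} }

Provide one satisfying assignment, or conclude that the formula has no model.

Suppose v2 = False.
Unit clause (v4) forces v4 = True.
Suppose v1 = False.
Unit clause (v3) forces v3 = True.
This assignment satisfies each clause.

v1=False,  v2=False,  v3=True,  v4=True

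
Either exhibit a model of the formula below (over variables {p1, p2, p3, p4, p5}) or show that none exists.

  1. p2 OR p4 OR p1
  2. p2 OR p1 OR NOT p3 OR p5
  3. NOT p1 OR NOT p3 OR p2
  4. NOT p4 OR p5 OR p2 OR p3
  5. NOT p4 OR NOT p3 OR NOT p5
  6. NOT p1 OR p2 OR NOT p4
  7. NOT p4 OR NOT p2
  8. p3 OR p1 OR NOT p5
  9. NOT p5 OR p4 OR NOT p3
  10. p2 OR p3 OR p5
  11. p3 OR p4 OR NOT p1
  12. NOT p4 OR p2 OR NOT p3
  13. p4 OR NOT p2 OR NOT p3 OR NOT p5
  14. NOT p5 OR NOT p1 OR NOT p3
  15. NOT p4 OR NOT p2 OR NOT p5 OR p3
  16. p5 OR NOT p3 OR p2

Try p4 = false.
Try p2 = true.
Try p5 = false.
Try p3 = true.
No clause remains; p1 is free.

p1: true, p2: true, p3: true, p4: false, p5: false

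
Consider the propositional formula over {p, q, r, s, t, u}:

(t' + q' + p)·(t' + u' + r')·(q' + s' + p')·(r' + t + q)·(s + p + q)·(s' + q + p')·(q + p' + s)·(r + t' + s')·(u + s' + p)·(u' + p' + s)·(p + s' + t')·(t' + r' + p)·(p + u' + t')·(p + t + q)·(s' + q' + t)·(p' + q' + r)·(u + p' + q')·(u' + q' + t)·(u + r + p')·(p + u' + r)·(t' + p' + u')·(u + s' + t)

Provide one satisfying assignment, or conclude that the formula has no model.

p: 0; q: 1; r: 0; s: 0; t: 0; u: 0

Try t = 0.
Try r = 0.
Try p = 0.
(q) alone gives q = 1.
(s') alone gives s = 0.
(u') alone gives u = 0.
Every clause now holds.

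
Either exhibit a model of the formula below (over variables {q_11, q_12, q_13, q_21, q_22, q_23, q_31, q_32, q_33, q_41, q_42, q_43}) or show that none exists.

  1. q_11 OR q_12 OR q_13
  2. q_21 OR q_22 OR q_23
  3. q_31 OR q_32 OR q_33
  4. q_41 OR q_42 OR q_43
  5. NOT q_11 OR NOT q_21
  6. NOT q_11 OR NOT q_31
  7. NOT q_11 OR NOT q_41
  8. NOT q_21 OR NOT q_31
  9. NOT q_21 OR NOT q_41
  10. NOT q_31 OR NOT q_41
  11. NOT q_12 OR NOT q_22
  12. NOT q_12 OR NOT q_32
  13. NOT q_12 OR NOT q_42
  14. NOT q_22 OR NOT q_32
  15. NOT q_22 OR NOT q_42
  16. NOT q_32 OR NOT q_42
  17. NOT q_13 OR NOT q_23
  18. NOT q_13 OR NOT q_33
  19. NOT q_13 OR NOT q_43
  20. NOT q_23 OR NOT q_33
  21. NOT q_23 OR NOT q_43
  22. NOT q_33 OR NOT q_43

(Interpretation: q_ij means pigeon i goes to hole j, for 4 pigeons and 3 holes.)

UNSATISFIABLE

Case q_11 = false:
Case q_12 = true:
From the singleton clause (NOT q_22), q_22 = false.
From the singleton clause (NOT q_32), q_32 = false.
From the singleton clause (NOT q_42), q_42 = false.
Case q_21 = true:
From the singleton clause (NOT q_31), q_31 = false.
From the singleton clause (q_33), q_33 = true.
From the singleton clause (NOT q_41), q_41 = false.
From the singleton clause (q_43), q_43 = true.
Now (NOT q_43) is unsatisfied and unit — conflict.
Undo q_21 and try q_21 = false.
From the singleton clause (q_23), q_23 = true.
From the singleton clause (NOT q_13), q_13 = false.
From the singleton clause (NOT q_33), q_33 = false.
From the singleton clause (q_31), q_31 = true.
From the singleton clause (NOT q_41), q_41 = false.
From the singleton clause (q_43), q_43 = true.
Now (NOT q_43) is unsatisfied and unit — conflict.
Both values of q_21 lead to a conflict.
Undo q_12 and try q_12 = false.
From the singleton clause (q_13), q_13 = true.
From the singleton clause (NOT q_23), q_23 = false.
From the singleton clause (NOT q_33), q_33 = false.
From the singleton clause (NOT q_43), q_43 = false.
Case q_21 = true:
From the singleton clause (NOT q_31), q_31 = false.
From the singleton clause (q_32), q_32 = true.
From the singleton clause (NOT q_41), q_41 = false.
From the singleton clause (q_42), q_42 = true.
Now (NOT q_42) is unsatisfied and unit — conflict.
Undo q_21 and try q_21 = false.
From the singleton clause (q_22), q_22 = true.
From the singleton clause (NOT q_32), q_32 = false.
From the singleton clause (q_31), q_31 = true.
From the singleton clause (NOT q_41), q_41 = false.
From the singleton clause (q_42), q_42 = true.
Now (NOT q_42) is unsatisfied and unit — conflict.
Both values of q_21 lead to a conflict.
Both values of q_12 lead to a conflict.
Undo q_11 and try q_11 = true.
From the singleton clause (NOT q_21), q_21 = false.
From the singleton clause (NOT q_31), q_31 = false.
From the singleton clause (NOT q_41), q_41 = false.
Case q_22 = true:
From the singleton clause (NOT q_12), q_12 = false.
From the singleton clause (NOT q_32), q_32 = false.
From the singleton clause (q_33), q_33 = true.
From the singleton clause (NOT q_42), q_42 = false.
From the singleton clause (q_43), q_43 = true.
Now (NOT q_43) is unsatisfied and unit — conflict.
Undo q_22 and try q_22 = false.
From the singleton clause (q_23), q_23 = true.
From the singleton clause (NOT q_13), q_13 = false.
From the singleton clause (NOT q_33), q_33 = false.
From the singleton clause (q_32), q_32 = true.
From the singleton clause (NOT q_12), q_12 = false.
From the singleton clause (NOT q_42), q_42 = false.
From the singleton clause (q_43), q_43 = true.
Now (NOT q_43) is unsatisfied and unit — conflict.
Both values of q_22 lead to a conflict.
Both values of q_11 lead to a conflict.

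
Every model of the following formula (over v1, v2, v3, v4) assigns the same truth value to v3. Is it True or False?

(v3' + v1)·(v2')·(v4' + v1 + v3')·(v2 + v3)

Suppose v3 = 0.
(v2') alone gives v2 = 0.
That conflicts with the unit clause (v2).
So every satisfying assignment has v3 = True.

True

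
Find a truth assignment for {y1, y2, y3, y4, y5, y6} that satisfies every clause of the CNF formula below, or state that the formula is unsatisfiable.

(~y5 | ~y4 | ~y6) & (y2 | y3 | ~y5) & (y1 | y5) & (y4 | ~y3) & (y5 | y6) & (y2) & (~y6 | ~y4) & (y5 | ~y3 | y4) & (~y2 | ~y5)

y1=1, y2=1, y3=0, y4=0, y5=0, y6=1

Unit clause (y2) forces y2 = 1.
Unit clause (~y5) forces y5 = 0.
Unit clause (y1) forces y1 = 1.
Unit clause (y6) forces y6 = 1.
Unit clause (~y4) forces y4 = 0.
Unit clause (~y3) forces y3 = 0.
Every clause now holds.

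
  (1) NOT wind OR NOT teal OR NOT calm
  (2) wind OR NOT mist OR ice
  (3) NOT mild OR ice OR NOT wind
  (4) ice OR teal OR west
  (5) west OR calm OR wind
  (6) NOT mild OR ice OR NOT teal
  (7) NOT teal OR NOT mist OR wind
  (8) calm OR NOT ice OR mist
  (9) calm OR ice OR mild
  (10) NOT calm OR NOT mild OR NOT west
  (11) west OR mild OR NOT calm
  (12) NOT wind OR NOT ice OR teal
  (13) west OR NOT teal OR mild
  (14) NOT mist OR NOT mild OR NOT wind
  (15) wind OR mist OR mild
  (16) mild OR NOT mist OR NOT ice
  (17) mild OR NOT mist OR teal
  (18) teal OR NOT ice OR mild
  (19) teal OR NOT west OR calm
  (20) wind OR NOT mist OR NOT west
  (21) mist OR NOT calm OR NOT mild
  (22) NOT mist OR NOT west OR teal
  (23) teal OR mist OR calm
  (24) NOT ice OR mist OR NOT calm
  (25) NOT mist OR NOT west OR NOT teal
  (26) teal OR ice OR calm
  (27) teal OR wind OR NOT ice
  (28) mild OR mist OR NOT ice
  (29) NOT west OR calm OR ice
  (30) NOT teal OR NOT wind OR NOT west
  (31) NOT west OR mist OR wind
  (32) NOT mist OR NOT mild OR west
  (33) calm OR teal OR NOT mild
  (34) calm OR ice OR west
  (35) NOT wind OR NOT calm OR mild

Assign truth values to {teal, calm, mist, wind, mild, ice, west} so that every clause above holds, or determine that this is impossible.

Branch on wind: set wind = false.
Branch on mist: set mist = false.
(mild) alone gives mild = true.
(NOT calm) alone gives calm = false.
(west) alone gives west = true.
Now (NOT west) is unsatisfied and unit — conflict.
That branch fails; take mist = true instead.
(ice) alone gives ice = true.
(NOT teal) alone gives teal = false.
Now (teal) is unsatisfied and unit — conflict.
Both values of mist lead to a conflict.
That branch fails; take wind = true instead.
Branch on teal: set teal = false.
(NOT ice) alone gives ice = false.
(NOT mild) alone gives mild = false.
(west) alone gives west = true.
(calm) alone gives calm = true.
Now (NOT calm) is unsatisfied and unit — conflict.
That branch fails; take teal = true instead.
(NOT calm) alone gives calm = false.
(NOT west) alone gives west = false.
(mild) alone gives mild = true.
(ice) alone gives ice = true.
(mist) alone gives mist = true.
Now (NOT mist) is unsatisfied and unit — conflict.
Both values of teal lead to a conflict.
Both values of wind lead to a conflict.

UNSATISFIABLE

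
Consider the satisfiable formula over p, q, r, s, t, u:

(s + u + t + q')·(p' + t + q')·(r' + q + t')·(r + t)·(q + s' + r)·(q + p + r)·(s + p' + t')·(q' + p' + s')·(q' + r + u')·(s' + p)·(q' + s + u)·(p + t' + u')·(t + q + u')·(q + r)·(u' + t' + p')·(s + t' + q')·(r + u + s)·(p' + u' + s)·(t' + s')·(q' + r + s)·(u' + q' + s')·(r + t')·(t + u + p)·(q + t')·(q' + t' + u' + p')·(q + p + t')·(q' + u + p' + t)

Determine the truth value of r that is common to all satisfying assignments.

Suppose r = 0.
Unit clause (t) forces t = 1.
But (t') is also a unit clause — contradiction.
So every satisfying assignment has r = True.

True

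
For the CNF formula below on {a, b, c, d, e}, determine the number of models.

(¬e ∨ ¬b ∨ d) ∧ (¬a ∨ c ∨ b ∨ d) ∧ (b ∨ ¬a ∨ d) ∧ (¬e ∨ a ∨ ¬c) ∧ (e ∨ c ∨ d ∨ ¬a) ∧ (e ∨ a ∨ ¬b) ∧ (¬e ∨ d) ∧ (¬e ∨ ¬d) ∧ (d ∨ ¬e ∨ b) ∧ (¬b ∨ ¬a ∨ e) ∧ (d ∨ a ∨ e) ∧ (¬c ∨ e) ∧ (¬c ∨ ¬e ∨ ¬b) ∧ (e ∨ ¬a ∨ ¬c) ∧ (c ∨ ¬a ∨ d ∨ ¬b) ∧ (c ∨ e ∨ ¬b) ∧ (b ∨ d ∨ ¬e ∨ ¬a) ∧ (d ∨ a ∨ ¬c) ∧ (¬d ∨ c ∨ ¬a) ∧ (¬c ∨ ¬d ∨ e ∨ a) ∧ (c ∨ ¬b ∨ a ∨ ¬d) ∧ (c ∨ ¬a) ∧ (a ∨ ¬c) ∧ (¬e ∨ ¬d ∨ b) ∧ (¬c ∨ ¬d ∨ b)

There are 2^5 = 32 truth assignments over (a, b, c, d, e).
Split on b. With b = True, the clauses containing b are satisfied and ¬b drops from the rest; 0 of the 2^4 = 16 assignments to the other variables satisfy what remains.
With b = False, by the same count on the reduced clause set, 1 assignment works.
(One model: a=F, b=F, c=F, d=T, e=F.)
Total: 0 + 1 = 1.

1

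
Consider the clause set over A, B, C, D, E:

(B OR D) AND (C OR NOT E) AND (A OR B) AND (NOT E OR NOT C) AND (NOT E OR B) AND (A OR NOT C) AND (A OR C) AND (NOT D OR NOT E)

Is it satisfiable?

Branch on B: set B = true.
Branch on C: set C = false.
Unit clause (NOT E) forces E = false.
Unit clause (A) forces A = true.
No clause remains; D is free.
A satisfying assignment: A: true,  B: true,  C: false,  D: false,  E: false.

Yes, satisfiable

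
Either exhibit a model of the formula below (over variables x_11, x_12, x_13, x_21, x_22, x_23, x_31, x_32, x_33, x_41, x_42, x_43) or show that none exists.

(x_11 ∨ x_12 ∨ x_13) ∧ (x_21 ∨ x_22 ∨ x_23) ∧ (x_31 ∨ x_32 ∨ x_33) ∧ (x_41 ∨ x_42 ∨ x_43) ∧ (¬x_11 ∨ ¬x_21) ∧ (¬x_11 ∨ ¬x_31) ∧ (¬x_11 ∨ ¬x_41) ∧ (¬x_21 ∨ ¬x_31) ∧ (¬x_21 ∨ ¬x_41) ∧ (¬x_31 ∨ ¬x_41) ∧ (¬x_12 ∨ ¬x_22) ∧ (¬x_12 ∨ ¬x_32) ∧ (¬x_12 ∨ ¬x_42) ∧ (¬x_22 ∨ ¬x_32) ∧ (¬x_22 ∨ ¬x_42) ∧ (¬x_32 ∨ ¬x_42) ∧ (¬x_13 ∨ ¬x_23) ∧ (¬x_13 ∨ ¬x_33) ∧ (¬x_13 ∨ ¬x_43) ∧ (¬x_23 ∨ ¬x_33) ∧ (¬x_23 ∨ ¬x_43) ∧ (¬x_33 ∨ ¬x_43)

Try x_11 = False.
Try x_12 = True.
(¬x_22) alone gives x_22 = False.
(¬x_32) alone gives x_32 = False.
(¬x_42) alone gives x_42 = False.
Try x_21 = True.
(¬x_31) alone gives x_31 = False.
(x_33) alone gives x_33 = True.
(¬x_41) alone gives x_41 = False.
(x_43) alone gives x_43 = True.
But (¬x_43) is also a unit clause — contradiction.
Backtrack on x_21: now try x_21 = False.
(x_23) alone gives x_23 = True.
(¬x_13) alone gives x_13 = False.
(¬x_33) alone gives x_33 = False.
(x_31) alone gives x_31 = True.
(¬x_41) alone gives x_41 = False.
(x_43) alone gives x_43 = True.
But (¬x_43) is also a unit clause — contradiction.
Both values of x_21 lead to a conflict.
Backtrack on x_12: now try x_12 = False.
(x_13) alone gives x_13 = True.
(¬x_23) alone gives x_23 = False.
(¬x_33) alone gives x_33 = False.
(¬x_43) alone gives x_43 = False.
Try x_21 = True.
(¬x_31) alone gives x_31 = False.
(x_32) alone gives x_32 = True.
(¬x_41) alone gives x_41 = False.
(x_42) alone gives x_42 = True.
But (¬x_42) is also a unit clause — contradiction.
Backtrack on x_21: now try x_21 = False.
(x_22) alone gives x_22 = True.
(¬x_32) alone gives x_32 = False.
(x_31) alone gives x_31 = True.
(¬x_41) alone gives x_41 = False.
(x_42) alone gives x_42 = True.
But (¬x_42) is also a unit clause — contradiction.
Both values of x_21 lead to a conflict.
Both values of x_12 lead to a conflict.
Backtrack on x_11: now try x_11 = True.
(¬x_21) alone gives x_21 = False.
(¬x_31) alone gives x_31 = False.
(¬x_41) alone gives x_41 = False.
Try x_22 = True.
(¬x_12) alone gives x_12 = False.
(¬x_32) alone gives x_32 = False.
(x_33) alone gives x_33 = True.
(¬x_42) alone gives x_42 = False.
(x_43) alone gives x_43 = True.
But (¬x_43) is also a unit clause — contradiction.
Backtrack on x_22: now try x_22 = False.
(x_23) alone gives x_23 = True.
(¬x_13) alone gives x_13 = False.
(¬x_33) alone gives x_33 = False.
(x_32) alone gives x_32 = True.
(¬x_12) alone gives x_12 = False.
(¬x_42) alone gives x_42 = False.
(x_43) alone gives x_43 = True.
But (¬x_43) is also a unit clause — contradiction.
Both values of x_22 lead to a conflict.
Both values of x_11 lead to a conflict.

UNSATISFIABLE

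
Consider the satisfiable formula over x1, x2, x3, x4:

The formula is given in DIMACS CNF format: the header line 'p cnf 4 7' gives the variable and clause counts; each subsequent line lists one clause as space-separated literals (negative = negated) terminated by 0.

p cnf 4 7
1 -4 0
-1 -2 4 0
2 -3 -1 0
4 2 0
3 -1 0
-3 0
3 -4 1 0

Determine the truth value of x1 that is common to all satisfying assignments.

Suppose x1 = True.
(x3) alone gives x3 = True.
That conflicts with the unit clause (¬x3).
So every satisfying assignment has x1 = False.

False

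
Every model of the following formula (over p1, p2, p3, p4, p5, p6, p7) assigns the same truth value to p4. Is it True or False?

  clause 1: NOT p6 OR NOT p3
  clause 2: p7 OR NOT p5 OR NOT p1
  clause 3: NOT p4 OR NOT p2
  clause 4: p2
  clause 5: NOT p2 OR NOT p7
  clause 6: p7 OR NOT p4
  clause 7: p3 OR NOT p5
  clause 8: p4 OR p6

Suppose p4 = true.
From the singleton clause (NOT p2), p2 = false.
But (p2) is also a unit clause — contradiction.
So every satisfying assignment has p4 = False.

False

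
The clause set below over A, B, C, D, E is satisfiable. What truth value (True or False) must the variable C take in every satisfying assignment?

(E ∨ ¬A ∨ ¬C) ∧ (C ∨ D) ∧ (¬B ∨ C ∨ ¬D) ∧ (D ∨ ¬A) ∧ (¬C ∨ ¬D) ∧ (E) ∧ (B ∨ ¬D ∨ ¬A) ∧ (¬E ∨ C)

True

Suppose C = False.
(D) alone gives D = True.
(¬B) alone gives B = False.
(E) alone gives E = True.
Now (¬E) is unsatisfied and unit — conflict.
So every satisfying assignment has C = True.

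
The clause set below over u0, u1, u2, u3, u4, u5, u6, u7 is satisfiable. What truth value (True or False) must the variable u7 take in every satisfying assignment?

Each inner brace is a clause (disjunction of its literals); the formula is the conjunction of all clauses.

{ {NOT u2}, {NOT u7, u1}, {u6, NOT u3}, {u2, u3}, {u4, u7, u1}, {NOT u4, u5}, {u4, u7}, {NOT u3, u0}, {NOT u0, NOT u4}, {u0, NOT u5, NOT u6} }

True

Suppose u7 = false.
From the singleton clause (NOT u2), u2 = false.
From the singleton clause (u3), u3 = true.
From the singleton clause (u6), u6 = true.
From the singleton clause (u4), u4 = true.
From the singleton clause (u5), u5 = true.
From the singleton clause (u0), u0 = true.
But (NOT u0) is also a unit clause — contradiction.
So every satisfying assignment has u7 = True.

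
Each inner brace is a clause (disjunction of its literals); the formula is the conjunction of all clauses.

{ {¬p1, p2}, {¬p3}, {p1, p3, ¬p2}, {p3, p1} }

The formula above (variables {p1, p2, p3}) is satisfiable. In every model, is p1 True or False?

True

Suppose p1 = False.
From the singleton clause (¬p3), p3 = False.
That conflicts with the unit clause (p3).
So every satisfying assignment has p1 = True.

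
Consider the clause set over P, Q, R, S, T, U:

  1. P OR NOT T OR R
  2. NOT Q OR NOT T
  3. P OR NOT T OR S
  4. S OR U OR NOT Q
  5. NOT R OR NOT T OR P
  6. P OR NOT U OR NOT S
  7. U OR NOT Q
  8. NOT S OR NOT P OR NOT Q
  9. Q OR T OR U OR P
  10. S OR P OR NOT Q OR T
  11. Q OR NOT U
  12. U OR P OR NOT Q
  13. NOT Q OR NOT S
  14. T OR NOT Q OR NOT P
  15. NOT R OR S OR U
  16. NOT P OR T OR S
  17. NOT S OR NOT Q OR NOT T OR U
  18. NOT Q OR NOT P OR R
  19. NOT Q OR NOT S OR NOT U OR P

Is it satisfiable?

Suppose Q = false.
(NOT U) alone gives U = false.
Suppose T = true.
Suppose P = true.
Suppose R = false.
Every clause is now satisfied; S is unconstrained.
A satisfying assignment: P=true,  Q=false,  R=false,  S=true,  T=true,  U=false.

Satisfiable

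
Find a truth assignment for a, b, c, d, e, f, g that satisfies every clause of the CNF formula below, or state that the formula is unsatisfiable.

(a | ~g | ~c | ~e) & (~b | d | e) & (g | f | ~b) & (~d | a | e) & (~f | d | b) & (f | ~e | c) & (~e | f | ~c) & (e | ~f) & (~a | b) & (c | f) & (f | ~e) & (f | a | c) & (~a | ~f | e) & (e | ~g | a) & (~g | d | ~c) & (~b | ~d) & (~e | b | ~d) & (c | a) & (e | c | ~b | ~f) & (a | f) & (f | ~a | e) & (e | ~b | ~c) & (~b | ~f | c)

Try e = 1.
Unit clause (f) forces f = 1.
Try d = 0.
Unit clause (b) forces b = 1.
Unit clause (c) forces c = 1.
Unit clause (~g) forces g = 0.
Every clause is now satisfied; a is unconstrained.

a=0; b=1; c=1; d=0; e=1; f=1; g=0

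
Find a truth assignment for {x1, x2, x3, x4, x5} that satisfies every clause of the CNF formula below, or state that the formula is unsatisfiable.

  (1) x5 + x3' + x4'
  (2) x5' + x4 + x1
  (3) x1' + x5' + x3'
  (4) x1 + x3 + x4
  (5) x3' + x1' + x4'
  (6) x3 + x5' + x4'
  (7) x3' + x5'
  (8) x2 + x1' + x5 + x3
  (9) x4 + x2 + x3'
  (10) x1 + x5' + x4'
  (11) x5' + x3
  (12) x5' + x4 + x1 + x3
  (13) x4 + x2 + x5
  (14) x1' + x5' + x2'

Try x3 = 0.
(x5') alone gives x5 = 0.
Try x1 = 1.
(x2) alone gives x2 = 1.
All clauses hold; x4 can take either value.

x1=1,  x2=1,  x3=0,  x4=0,  x5=0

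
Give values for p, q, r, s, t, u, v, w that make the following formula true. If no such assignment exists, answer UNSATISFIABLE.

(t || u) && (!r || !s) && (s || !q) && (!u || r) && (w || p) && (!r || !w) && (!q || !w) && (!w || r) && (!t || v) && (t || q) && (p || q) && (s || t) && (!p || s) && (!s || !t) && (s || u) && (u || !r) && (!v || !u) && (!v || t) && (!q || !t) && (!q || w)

UNSATISFIABLE

Branch on t: set t = true.
From the singleton clause (v), v = true.
From the singleton clause (!s), s = false.
From the singleton clause (!q), q = false.
From the singleton clause (p), p = true.
That conflicts with the unit clause (!p).
Undo t and try t = false.
From the singleton clause (u), u = true.
From the singleton clause (r), r = true.
From the singleton clause (!s), s = false.
That conflicts with the unit clause (s).
Neither t = true nor t = false works.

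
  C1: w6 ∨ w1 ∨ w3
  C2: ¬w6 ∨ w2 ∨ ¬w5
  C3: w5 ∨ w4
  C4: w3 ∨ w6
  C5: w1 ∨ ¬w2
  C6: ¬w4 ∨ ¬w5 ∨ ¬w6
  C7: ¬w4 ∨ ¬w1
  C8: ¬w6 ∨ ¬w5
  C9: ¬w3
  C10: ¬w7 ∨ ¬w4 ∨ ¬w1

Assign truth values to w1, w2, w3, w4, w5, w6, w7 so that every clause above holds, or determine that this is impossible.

(¬w3) alone gives w3 = False.
(w6) alone gives w6 = True.
(¬w5) alone gives w5 = False.
(w4) alone gives w4 = True.
(¬w1) alone gives w1 = False.
(¬w2) alone gives w2 = False.
Every clause is now satisfied; w7 is unconstrained.

w1=False, w2=False, w3=False, w4=True, w5=False, w6=True, w7=False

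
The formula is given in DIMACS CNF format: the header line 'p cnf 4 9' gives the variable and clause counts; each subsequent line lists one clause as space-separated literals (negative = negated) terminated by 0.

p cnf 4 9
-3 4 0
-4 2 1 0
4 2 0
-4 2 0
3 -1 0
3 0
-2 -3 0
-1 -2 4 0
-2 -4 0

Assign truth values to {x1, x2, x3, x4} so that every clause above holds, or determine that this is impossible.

(x3) alone gives x3 = True.
(x4) alone gives x4 = True.
(x2) alone gives x2 = True.
Now (¬x2) is unsatisfied and unit — conflict.

UNSATISFIABLE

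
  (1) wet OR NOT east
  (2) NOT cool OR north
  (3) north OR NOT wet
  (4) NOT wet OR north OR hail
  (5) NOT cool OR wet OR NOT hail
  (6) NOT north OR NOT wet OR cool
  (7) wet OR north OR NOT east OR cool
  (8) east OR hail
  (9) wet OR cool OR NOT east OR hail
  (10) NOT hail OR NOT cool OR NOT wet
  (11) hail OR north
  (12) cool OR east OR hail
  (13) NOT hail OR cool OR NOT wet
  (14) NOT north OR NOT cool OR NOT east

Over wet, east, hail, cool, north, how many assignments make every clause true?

2

There are 2^5 = 32 truth assignments over (wet, east, hail, cool, north).
Split on east. With east = true, the clauses containing east are satisfied and NOT east drops from the rest; 0 of the 2^4 = 16 assignments to the other variables satisfy what remains.
With east = false, by the same count on the reduced clause set, 2 assignments work.
(One model: wet=F, east=F, hail=T, cool=F, north=F.)
Total: 0 + 2 = 2.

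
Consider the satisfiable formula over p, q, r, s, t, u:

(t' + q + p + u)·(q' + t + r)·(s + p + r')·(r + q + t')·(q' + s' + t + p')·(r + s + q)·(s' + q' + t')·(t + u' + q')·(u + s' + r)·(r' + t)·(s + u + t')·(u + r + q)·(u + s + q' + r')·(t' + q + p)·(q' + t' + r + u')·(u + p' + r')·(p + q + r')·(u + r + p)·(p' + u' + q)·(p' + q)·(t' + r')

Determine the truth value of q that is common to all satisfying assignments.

False

Suppose q = 1.
Try t = 1.
The clause (s') is unit, so s = 0.
The clause (u) is unit, so u = 1.
The clause (r) is unit, so r = 1.
That conflicts with the unit clause (r').
Backtrack on t: now try t = 0.
The clause (r) is unit, so r = 1.
That conflicts with the unit clause (r').
Either choice for t ends in contradiction.
So every satisfying assignment has q = False.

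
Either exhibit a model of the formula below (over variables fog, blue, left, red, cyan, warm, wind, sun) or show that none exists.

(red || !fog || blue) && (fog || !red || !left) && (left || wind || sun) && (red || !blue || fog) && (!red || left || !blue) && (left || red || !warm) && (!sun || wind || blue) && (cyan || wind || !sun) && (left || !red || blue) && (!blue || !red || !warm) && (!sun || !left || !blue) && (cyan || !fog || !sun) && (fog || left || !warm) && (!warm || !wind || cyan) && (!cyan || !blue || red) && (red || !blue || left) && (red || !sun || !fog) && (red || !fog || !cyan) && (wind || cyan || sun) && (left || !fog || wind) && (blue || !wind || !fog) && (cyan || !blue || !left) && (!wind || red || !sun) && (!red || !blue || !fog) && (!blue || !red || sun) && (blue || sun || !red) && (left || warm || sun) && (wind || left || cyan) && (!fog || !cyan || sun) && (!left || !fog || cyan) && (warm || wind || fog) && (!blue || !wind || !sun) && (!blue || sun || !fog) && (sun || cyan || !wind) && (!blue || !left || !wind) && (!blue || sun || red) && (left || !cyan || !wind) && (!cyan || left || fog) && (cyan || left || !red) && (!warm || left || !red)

Case red = false:
Case fog = false:
Unit clause (!blue) forces blue = false.
Case left = true:
Case sun = false:
Case wind = true:
Unit clause (cyan) forces cyan = true.
All clauses hold; warm can take either value.

fog: false; blue: false; left: true; red: false; cyan: true; warm: false; wind: true; sun: false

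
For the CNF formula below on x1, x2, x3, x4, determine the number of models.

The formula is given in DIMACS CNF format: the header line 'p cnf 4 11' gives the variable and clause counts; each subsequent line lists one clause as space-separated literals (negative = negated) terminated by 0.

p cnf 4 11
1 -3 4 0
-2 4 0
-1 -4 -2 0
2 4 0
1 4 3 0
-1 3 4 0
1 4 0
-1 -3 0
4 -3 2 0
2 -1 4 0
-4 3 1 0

There are 2^4 = 16 truth assignments over (x1, x2, x3, x4).
Check each against the 11 clauses (columns in the order x1, x2, x3, x4):
  F F F F  ✗ fails (x2 ∨ x4)
  F F F T  ✗ fails (¬x4 ∨ x3 ∨ x1)
  F F T F  ✗ fails (x1 ∨ ¬x3 ∨ x4)
  F F T T  ✓ satisfies all
  F T F F  ✗ fails (¬x2 ∨ x4)
  F T F T  ✗ fails (¬x4 ∨ x3 ∨ x1)
  F T T F  ✗ fails (x1 ∨ ¬x3 ∨ x4)
  F T T T  ✓ satisfies all
  T F F F  ✗ fails (x2 ∨ x4)
  T F F T  ✓ satisfies all
  T F T F  ✗ fails (x2 ∨ x4)
  T F T T  ✗ fails (¬x1 ∨ ¬x3)
  T T F F  ✗ fails (¬x2 ∨ x4)
  T T F T  ✗ fails (¬x1 ∨ ¬x4 ∨ ¬x2)
  T T T F  ✗ fails (¬x2 ∨ x4)
  T T T T  ✗ fails (¬x1 ∨ ¬x4 ∨ ¬x2)
3 of the 16 rows are models.

3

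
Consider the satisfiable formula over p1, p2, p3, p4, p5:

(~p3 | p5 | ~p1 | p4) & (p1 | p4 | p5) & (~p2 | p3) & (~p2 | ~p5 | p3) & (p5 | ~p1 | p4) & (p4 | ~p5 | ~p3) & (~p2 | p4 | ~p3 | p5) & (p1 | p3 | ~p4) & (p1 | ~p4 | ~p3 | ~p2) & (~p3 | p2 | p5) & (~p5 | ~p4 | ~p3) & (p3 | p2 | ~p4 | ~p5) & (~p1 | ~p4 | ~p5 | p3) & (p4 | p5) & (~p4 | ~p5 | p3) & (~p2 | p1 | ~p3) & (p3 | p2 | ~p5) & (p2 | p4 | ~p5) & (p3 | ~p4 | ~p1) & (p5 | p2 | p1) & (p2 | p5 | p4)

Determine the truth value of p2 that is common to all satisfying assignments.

True

Suppose p2 = 0.
Branch on p3: set p3 = 0.
(~p5) alone gives p5 = 0.
(p4) alone gives p4 = 1.
(p1) alone gives p1 = 1.
But (~p1) is also a unit clause — contradiction.
So p3 must be the other value — set p3 = 1.
(p5) alone gives p5 = 1.
(p4) alone gives p4 = 1.
But (~p4) is also a unit clause — contradiction.
Neither p3 = 1 nor p3 = 0 works.
So every satisfying assignment has p2 = True.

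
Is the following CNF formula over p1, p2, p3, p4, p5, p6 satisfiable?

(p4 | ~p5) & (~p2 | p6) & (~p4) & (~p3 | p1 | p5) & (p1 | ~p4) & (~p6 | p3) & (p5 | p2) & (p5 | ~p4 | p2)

(~p4) alone gives p4 = 0.
(~p5) alone gives p5 = 0.
(p2) alone gives p2 = 1.
(p6) alone gives p6 = 1.
(p3) alone gives p3 = 1.
(p1) alone gives p1 = 1.
Every clause now holds.
A satisfying assignment: p1: 1,  p2: 1,  p3: 1,  p4: 0,  p5: 0,  p6: 1.

Yes, satisfiable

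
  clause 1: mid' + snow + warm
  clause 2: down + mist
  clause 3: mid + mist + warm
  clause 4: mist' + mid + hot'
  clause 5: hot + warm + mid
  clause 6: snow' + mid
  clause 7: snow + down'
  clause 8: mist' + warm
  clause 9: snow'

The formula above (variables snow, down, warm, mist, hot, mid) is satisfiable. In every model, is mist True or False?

True

Suppose mist = 0.
From the singleton clause (down), down = 1.
From the singleton clause (snow), snow = 1.
But (snow') is also a unit clause — contradiction.
So every satisfying assignment has mist = True.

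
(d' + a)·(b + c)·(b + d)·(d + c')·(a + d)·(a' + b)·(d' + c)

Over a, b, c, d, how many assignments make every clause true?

There are 2^4 = 16 truth assignments over (a, b, c, d).
Check each against the 7 clauses (columns in the order a, b, c, d):
  F F F F  ✗ fails (b + c)
  F F F T  ✗ fails (d' + a)
  F F T F  ✗ fails (b + d)
  F F T T  ✗ fails (d' + a)
  F T F F  ✗ fails (a + d)
  F T F T  ✗ fails (d' + a)
  F T T F  ✗ fails (d + c')
  F T T T  ✗ fails (d' + a)
  T F F F  ✗ fails (b + c)
  T F F T  ✗ fails (b + c)
  T F T F  ✗ fails (b + d)
  T F T T  ✗ fails (a' + b)
  T T F F  ✓ satisfies all
  T T F T  ✗ fails (d' + c)
  T T T F  ✗ fails (d + c')
  T T T T  ✓ satisfies all
2 of the 16 rows are models.

2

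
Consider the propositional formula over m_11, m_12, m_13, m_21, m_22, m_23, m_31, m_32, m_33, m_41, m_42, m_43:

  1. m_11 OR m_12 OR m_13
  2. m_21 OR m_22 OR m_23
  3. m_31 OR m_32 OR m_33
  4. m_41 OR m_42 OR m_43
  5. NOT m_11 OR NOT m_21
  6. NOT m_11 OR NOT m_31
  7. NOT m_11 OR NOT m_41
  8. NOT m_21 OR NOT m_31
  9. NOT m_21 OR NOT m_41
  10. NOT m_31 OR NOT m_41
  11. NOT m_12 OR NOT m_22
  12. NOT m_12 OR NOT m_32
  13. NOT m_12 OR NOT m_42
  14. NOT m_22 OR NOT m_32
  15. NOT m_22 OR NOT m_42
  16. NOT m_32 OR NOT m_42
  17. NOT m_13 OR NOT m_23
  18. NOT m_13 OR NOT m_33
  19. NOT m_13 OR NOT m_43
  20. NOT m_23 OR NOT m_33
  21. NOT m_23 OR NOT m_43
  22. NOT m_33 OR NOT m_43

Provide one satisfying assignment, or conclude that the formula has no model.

Branch on m_11: set m_11 = false.
Branch on m_12: set m_12 = true.
The clause (NOT m_22) is unit, so m_22 = false.
The clause (NOT m_32) is unit, so m_32 = false.
The clause (NOT m_42) is unit, so m_42 = false.
Branch on m_21: set m_21 = true.
The clause (NOT m_31) is unit, so m_31 = false.
The clause (m_33) is unit, so m_33 = true.
The clause (NOT m_41) is unit, so m_41 = false.
The clause (m_43) is unit, so m_43 = true.
That conflicts with the unit clause (NOT m_43).
Undo m_21 and try m_21 = false.
The clause (m_23) is unit, so m_23 = true.
The clause (NOT m_13) is unit, so m_13 = false.
The clause (NOT m_33) is unit, so m_33 = false.
The clause (m_31) is unit, so m_31 = true.
The clause (NOT m_41) is unit, so m_41 = false.
The clause (m_43) is unit, so m_43 = true.
That conflicts with the unit clause (NOT m_43).
Either choice for m_21 ends in contradiction.
Undo m_12 and try m_12 = false.
The clause (m_13) is unit, so m_13 = true.
The clause (NOT m_23) is unit, so m_23 = false.
The clause (NOT m_33) is unit, so m_33 = false.
The clause (NOT m_43) is unit, so m_43 = false.
Branch on m_21: set m_21 = true.
The clause (NOT m_31) is unit, so m_31 = false.
The clause (m_32) is unit, so m_32 = true.
The clause (NOT m_41) is unit, so m_41 = false.
The clause (m_42) is unit, so m_42 = true.
That conflicts with the unit clause (NOT m_42).
Undo m_21 and try m_21 = false.
The clause (m_22) is unit, so m_22 = true.
The clause (NOT m_32) is unit, so m_32 = false.
The clause (m_31) is unit, so m_31 = true.
The clause (NOT m_41) is unit, so m_41 = false.
The clause (m_42) is unit, so m_42 = true.
That conflicts with the unit clause (NOT m_42).
Either choice for m_21 ends in contradiction.
Either choice for m_12 ends in contradiction.
Undo m_11 and try m_11 = true.
The clause (NOT m_21) is unit, so m_21 = false.
The clause (NOT m_31) is unit, so m_31 = false.
The clause (NOT m_41) is unit, so m_41 = false.
Branch on m_22: set m_22 = true.
The clause (NOT m_12) is unit, so m_12 = false.
The clause (NOT m_32) is unit, so m_32 = false.
The clause (m_33) is unit, so m_33 = true.
The clause (NOT m_42) is unit, so m_42 = false.
The clause (m_43) is unit, so m_43 = true.
That conflicts with the unit clause (NOT m_43).
Undo m_22 and try m_22 = false.
The clause (m_23) is unit, so m_23 = true.
The clause (NOT m_13) is unit, so m_13 = false.
The clause (NOT m_33) is unit, so m_33 = false.
The clause (m_32) is unit, so m_32 = true.
The clause (NOT m_12) is unit, so m_12 = false.
The clause (NOT m_42) is unit, so m_42 = false.
The clause (m_43) is unit, so m_43 = true.
That conflicts with the unit clause (NOT m_43).
Either choice for m_22 ends in contradiction.
Either choice for m_11 ends in contradiction.

UNSATISFIABLE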